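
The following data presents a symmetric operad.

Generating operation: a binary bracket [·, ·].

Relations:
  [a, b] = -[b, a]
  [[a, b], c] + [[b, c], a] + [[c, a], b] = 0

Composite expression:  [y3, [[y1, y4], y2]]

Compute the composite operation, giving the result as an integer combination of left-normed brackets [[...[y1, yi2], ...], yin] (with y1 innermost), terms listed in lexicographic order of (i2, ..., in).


-[[[y1, y4], y2], y3]


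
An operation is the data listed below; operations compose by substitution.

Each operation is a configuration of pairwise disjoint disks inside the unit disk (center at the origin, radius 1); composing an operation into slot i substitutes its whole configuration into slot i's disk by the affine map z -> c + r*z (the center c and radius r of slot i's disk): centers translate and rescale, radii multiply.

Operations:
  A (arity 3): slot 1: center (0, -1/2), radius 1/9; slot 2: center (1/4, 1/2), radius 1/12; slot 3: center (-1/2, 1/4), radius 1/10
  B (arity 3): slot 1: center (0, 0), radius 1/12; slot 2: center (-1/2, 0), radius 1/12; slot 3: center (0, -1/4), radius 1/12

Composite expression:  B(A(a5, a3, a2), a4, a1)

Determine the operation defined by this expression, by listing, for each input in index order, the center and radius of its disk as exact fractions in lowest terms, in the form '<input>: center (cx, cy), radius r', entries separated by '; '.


Affine substitution under B: radii multiply and a-centers shift.
input a5: composing its 2 substitution steps yields center (0, -1/24), radius 1/108
input a3: composing its 2 substitution steps yields center (1/48, 1/24), radius 1/144
input a2: composing its 2 substitution steps yields center (-1/24, 1/48), radius 1/120
input a4: composing its 1 substitution step yields center (-1/2, 0), radius 1/12
input a1: composing its 1 substitution step yields center (0, -1/4), radius 1/12

a1: center (0, -1/4), radius 1/12; a2: center (-1/24, 1/48), radius 1/120; a3: center (1/48, 1/24), radius 1/144; a4: center (-1/2, 0), radius 1/12; a5: center (0, -1/24), radius 1/108


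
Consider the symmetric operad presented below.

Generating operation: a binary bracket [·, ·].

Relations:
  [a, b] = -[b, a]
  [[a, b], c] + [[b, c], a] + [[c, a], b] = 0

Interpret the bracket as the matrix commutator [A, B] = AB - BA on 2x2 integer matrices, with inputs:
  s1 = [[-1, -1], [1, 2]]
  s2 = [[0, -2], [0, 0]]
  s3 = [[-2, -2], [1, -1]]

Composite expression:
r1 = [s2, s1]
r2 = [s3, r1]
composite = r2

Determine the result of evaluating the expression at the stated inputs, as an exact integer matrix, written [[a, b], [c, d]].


[[6, -2], [-4, -6]]

[s2, s1] = [[-2, -6], [0, 2]]
[s3, [s2, s1]] = [[6, -2], [-4, -6]]


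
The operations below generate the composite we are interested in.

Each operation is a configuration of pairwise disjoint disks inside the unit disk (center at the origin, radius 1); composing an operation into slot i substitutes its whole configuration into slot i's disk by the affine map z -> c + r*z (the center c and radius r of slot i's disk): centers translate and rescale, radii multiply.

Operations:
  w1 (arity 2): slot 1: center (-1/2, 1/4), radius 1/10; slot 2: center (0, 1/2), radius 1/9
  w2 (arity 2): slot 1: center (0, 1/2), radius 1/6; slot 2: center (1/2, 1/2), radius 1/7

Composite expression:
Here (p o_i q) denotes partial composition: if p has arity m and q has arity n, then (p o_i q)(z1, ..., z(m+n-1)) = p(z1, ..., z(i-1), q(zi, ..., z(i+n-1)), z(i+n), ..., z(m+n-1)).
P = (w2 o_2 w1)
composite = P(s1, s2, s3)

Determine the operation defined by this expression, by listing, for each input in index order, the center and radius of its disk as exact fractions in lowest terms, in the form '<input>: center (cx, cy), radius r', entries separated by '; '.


Only the slot chain above each s matters under w2; compose those maps.
for s1, the 1-step affine chain lands on center (0, 1/2), radius 1/6
for s2, the 2-step affine chain lands on center (3/7, 15/28), radius 1/70
for s3, the 2-step affine chain lands on center (1/2, 4/7), radius 1/63

s1: center (0, 1/2), radius 1/6; s2: center (3/7, 15/28), radius 1/70; s3: center (1/2, 4/7), radius 1/63


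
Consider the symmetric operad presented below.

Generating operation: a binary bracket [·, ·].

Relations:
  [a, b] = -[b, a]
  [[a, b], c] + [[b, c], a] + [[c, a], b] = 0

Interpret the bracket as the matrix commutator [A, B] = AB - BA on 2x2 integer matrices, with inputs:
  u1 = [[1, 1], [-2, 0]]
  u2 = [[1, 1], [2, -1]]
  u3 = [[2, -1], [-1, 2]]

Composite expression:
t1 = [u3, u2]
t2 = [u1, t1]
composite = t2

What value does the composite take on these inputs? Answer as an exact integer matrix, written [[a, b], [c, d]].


[u3, u2] = [[-1, 2], [-2, 1]]
[u1, [u3, u2]] = [[2, 4], [6, -2]]

[[2, 4], [6, -2]]


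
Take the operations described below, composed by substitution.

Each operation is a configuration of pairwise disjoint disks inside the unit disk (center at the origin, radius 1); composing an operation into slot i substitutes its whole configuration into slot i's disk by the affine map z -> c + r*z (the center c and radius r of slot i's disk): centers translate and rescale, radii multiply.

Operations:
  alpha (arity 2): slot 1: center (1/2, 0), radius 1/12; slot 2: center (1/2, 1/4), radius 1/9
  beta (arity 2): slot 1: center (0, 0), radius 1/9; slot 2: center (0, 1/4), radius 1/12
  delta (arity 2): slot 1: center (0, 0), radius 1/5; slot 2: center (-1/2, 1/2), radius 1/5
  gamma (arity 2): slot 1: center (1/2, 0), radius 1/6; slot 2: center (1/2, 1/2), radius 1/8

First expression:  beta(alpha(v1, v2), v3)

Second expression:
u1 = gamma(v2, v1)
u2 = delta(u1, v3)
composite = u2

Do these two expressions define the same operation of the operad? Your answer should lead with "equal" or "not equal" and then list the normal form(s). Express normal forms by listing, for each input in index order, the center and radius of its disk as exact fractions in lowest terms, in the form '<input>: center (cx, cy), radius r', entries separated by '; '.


The first expression reduces to v1: center (1/18, 0), radius 1/108; v2: center (1/18, 1/36), radius 1/81; v3: center (0, 1/4), radius 1/12
The second expression reduces to v1: center (1/10, 1/10), radius 1/40; v2: center (1/10, 0), radius 1/30; v3: center (-1/2, 1/2), radius 1/5
No match — not equal.

not equal; the first gives v1: center (1/18, 0), radius 1/108; v2: center (1/18, 1/36), radius 1/81; v3: center (0, 1/4), radius 1/12 and the second v1: center (1/10, 1/10), radius 1/40; v2: center (1/10, 0), radius 1/30; v3: center (-1/2, 1/2), radius 1/5


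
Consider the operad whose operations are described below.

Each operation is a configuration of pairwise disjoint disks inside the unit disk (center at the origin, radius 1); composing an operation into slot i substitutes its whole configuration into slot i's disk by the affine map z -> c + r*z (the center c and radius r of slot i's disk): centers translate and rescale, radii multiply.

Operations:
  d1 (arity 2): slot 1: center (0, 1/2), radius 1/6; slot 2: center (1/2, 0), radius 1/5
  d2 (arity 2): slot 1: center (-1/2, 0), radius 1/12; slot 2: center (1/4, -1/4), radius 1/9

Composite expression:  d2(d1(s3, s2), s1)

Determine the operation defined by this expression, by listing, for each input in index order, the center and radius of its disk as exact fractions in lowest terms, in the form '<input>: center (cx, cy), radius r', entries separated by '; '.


s1: center (1/4, -1/4), radius 1/9; s2: center (-11/24, 0), radius 1/60; s3: center (-1/2, 1/24), radius 1/72


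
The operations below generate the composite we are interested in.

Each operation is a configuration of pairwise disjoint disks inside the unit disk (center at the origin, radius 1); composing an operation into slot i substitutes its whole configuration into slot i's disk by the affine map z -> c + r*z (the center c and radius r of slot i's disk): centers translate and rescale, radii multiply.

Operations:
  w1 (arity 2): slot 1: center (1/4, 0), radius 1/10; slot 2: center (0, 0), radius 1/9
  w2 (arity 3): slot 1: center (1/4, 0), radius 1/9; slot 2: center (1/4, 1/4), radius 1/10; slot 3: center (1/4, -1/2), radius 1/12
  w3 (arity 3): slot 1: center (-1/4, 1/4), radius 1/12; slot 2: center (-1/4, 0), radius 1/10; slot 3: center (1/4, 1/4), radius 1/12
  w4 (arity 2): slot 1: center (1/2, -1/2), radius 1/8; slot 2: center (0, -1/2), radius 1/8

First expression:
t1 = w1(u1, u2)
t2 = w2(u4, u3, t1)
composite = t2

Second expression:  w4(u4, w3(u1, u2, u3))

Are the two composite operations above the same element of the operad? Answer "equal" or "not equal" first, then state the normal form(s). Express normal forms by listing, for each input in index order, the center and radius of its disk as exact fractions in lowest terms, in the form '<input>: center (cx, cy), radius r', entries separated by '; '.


not equal: they reduce to u1: center (13/48, -1/2), radius 1/120; u2: center (1/4, -1/2), radius 1/108; u3: center (1/4, 1/4), radius 1/10; u4: center (1/4, 0), radius 1/9 and u1: center (-1/32, -15/32), radius 1/96; u2: center (-1/32, -1/2), radius 1/80; u3: center (1/32, -15/32), radius 1/96; u4: center (1/2, -1/2), radius 1/8

The first expression reduces to u1: center (13/48, -1/2), radius 1/120; u2: center (1/4, -1/2), radius 1/108; u3: center (1/4, 1/4), radius 1/10; u4: center (1/4, 0), radius 1/9
The second expression reduces to u1: center (-1/32, -15/32), radius 1/96; u2: center (-1/32, -1/2), radius 1/80; u3: center (1/32, -15/32), radius 1/96; u4: center (1/2, -1/2), radius 1/8
Distinct normal forms: not equal.


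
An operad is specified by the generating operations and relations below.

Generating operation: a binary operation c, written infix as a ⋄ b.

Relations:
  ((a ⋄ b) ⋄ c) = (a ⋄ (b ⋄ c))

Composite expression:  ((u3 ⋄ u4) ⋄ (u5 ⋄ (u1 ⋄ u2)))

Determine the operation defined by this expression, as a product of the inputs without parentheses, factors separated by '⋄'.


Every regrouping of c is equal, so read the u-inputs in written order.
(u3 ⋄ u4) collapses to u3 ⋄ u4
(u1 ⋄ u2) collapses to u1 ⋄ u2
(u5 ⋄ (u1 ⋄ u2)) collapses to u5 ⋄ u1 ⋄ u2
((u3 ⋄ u4) ⋄ (u5 ⋄ (u1 ⋄ u2))) collapses to u3 ⋄ u4 ⋄ u5 ⋄ u1 ⋄ u2

u3 ⋄ u4 ⋄ u5 ⋄ u1 ⋄ u2


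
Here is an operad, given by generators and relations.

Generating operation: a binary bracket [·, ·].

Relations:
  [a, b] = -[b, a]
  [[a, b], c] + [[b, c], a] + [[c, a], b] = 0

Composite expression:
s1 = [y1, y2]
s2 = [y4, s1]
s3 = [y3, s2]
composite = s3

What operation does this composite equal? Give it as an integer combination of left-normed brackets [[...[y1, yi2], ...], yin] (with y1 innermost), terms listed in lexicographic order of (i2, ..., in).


Skip Jacobi rewriting: expand, keep y1-initial words, read off terms.
Composite bracket: [y3, [y4, [y1, y2]]]
Applying ab - ba throughout gives 8 signed words (2^3 = 8).
Collect the words opening with y1:
  sign of y1y2y4y3 is +1, so it contributes +[[[y1, y2], y4], y3]

[[[y1, y2], y4], y3]


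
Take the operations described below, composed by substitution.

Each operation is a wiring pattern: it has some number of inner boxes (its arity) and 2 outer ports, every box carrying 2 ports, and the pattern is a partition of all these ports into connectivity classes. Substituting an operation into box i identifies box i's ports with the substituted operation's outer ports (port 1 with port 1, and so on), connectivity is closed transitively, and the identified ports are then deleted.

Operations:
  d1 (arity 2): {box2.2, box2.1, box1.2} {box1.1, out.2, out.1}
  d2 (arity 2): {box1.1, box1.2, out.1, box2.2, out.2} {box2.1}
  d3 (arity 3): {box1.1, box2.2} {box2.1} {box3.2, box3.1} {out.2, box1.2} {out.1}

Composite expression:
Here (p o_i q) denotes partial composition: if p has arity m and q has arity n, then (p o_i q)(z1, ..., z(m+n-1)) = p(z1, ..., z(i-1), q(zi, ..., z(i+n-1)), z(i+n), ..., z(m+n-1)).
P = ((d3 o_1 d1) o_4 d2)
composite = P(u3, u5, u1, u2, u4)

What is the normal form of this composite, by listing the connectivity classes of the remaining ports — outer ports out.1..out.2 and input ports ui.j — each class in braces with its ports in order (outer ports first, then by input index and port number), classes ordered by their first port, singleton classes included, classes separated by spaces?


Treat the ports identified at d3 as solder joints: merge, then drop.
stage d1: inputs (u3, u5), connectivity {out.1, out.2, u3.1} {u3.2, u5.1, u5.2}, out.j its boundary
stage d2: inputs (u2, u4), connectivity {out.1, out.2, u2.1, u2.2, u4.2} {u4.1}, out.j its boundary
stage d3: inputs (u3, u5, u1, u2, u4), connectivity {out.1} {out.2, u1.2, u3.1} {u1.1} {u2.1, u2.2, u4.2} {u3.2, u5.1, u5.2} {u4.1}, out.j its boundary

{out.1} {out.2, u1.2, u3.1} {u1.1} {u2.1, u2.2, u4.2} {u3.2, u5.1, u5.2} {u4.1}


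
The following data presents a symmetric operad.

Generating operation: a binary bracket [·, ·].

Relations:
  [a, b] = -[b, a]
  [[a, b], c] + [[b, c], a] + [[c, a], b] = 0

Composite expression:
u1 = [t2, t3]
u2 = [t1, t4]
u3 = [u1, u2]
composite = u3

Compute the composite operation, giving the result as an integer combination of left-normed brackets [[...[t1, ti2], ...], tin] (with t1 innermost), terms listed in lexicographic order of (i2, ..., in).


Left-normed coefficients sit on the t1-initial expansion words.
Composite bracket: [[t2, t3], [t1, t4]]
The bracket unfolds into 8 signed words via [a, b] = ab - ba (2^3 = 8).
Collect the words opening with t1:
  from t1t4t2t3, sign -1: term -[[[t1, t4], t2], t3]
  from t1t4t3t2, sign +1: term +[[[t1, t4], t3], t2]

-[[[t1, t4], t2], t3] + [[[t1, t4], t3], t2]


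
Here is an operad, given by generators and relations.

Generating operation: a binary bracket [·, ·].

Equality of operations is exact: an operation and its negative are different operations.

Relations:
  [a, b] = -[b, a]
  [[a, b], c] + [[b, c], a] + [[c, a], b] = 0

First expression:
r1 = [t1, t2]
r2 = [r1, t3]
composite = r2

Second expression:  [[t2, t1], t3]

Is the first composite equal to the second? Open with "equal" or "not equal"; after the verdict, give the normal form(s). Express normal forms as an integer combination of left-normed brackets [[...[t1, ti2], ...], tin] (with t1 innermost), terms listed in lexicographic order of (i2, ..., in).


not equal — first [[t1, t2], t3], second -[[t1, t2], t3]

Reducing the first expression gives [[t1, t2], t3]
Reducing the second expression gives -[[t1, t2], t3]
The normal forms differ: not equal.


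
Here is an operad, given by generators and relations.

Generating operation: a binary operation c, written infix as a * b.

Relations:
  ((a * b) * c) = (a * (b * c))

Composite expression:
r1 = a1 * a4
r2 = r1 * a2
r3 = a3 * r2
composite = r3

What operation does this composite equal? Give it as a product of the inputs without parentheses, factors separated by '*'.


a3 * a1 * a4 * a2

Under associativity of c, the answer is the a's in reading order.
(a1 * a4) linearizes to a1 * a4
((a1 * a4) * a2) linearizes to a1 * a4 * a2
(a3 * ((a1 * a4) * a2)) linearizes to a3 * a1 * a4 * a2


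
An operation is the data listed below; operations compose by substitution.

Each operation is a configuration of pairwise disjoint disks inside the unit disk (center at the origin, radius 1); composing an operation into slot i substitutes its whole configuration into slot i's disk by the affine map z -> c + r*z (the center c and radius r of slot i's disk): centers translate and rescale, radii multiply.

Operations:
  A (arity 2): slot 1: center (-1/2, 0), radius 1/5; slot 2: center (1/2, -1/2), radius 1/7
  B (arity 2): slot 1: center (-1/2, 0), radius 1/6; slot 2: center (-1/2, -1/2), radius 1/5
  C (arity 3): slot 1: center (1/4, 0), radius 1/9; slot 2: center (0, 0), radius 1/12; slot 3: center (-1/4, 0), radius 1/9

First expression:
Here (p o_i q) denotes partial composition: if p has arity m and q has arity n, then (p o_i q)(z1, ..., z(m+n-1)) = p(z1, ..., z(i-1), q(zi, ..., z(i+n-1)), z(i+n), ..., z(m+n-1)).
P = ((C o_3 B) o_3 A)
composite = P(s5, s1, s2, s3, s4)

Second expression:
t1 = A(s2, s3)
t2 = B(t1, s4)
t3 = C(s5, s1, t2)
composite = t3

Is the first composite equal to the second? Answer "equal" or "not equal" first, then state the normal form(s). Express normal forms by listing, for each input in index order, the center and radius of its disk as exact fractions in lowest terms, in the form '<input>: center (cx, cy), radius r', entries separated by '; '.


equal: each reduces to s1: center (0, 0), radius 1/12; s2: center (-17/54, 0), radius 1/270; s3: center (-8/27, -1/108), radius 1/378; s4: center (-11/36, -1/18), radius 1/45; s5: center (1/4, 0), radius 1/9

The first expression reduces to s1: center (0, 0), radius 1/12; s2: center (-17/54, 0), radius 1/270; s3: center (-8/27, -1/108), radius 1/378; s4: center (-11/36, -1/18), radius 1/45; s5: center (1/4, 0), radius 1/9
The second expression reduces to s1: center (0, 0), radius 1/12; s2: center (-17/54, 0), radius 1/270; s3: center (-8/27, -1/108), radius 1/378; s4: center (-11/36, -1/18), radius 1/45; s5: center (1/4, 0), radius 1/9
The normal forms match — equal.


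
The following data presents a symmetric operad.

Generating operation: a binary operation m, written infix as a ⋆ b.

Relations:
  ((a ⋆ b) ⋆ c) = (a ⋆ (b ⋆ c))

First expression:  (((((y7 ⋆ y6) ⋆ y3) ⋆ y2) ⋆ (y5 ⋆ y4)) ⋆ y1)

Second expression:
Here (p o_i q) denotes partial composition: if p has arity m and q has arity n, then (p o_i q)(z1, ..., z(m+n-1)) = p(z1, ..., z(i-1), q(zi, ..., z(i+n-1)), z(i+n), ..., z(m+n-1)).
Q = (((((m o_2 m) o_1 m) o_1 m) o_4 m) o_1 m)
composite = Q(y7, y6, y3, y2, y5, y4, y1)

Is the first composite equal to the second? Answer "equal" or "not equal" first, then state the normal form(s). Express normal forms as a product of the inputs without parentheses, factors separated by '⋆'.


equal — both sides give y7 ⋆ y6 ⋆ y3 ⋆ y2 ⋆ y5 ⋆ y4 ⋆ y1

The first expression reduces to y7 ⋆ y6 ⋆ y3 ⋆ y2 ⋆ y5 ⋆ y4 ⋆ y1
The second expression reduces to y7 ⋆ y6 ⋆ y3 ⋆ y2 ⋆ y5 ⋆ y4 ⋆ y1
Both agree, so they are equal.


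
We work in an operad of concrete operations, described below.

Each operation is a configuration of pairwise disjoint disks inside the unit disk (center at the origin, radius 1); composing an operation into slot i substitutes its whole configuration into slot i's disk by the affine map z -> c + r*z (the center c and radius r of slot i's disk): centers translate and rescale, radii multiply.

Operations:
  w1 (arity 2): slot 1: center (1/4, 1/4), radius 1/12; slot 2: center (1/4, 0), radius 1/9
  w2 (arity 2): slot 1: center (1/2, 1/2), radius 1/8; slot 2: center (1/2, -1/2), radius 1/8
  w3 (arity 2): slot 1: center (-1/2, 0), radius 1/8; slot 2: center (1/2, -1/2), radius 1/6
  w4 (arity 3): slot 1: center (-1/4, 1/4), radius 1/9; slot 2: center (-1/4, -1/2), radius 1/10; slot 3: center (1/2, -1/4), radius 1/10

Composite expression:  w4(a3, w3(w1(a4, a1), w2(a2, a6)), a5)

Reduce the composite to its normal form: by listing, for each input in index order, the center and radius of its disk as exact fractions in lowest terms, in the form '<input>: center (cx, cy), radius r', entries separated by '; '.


a1: center (-19/64, -1/2), radius 1/720; a2: center (-23/120, -13/24), radius 1/480; a3: center (-1/4, 1/4), radius 1/9; a4: center (-19/64, -159/320), radius 1/960; a5: center (1/2, -1/4), radius 1/10; a6: center (-23/120, -67/120), radius 1/480

Each a-disk chains the slot maps above it in w4; radii multiply.
a3: after 1 affine step, its disk has center (-1/4, 1/4), radius 1/9
a4: after 3 affine steps, its disk has center (-19/64, -159/320), radius 1/960
a1: after 3 affine steps, its disk has center (-19/64, -1/2), radius 1/720
a2: after 3 affine steps, its disk has center (-23/120, -13/24), radius 1/480
a6: after 3 affine steps, its disk has center (-23/120, -67/120), radius 1/480
a5: after 1 affine step, its disk has center (1/2, -1/4), radius 1/10


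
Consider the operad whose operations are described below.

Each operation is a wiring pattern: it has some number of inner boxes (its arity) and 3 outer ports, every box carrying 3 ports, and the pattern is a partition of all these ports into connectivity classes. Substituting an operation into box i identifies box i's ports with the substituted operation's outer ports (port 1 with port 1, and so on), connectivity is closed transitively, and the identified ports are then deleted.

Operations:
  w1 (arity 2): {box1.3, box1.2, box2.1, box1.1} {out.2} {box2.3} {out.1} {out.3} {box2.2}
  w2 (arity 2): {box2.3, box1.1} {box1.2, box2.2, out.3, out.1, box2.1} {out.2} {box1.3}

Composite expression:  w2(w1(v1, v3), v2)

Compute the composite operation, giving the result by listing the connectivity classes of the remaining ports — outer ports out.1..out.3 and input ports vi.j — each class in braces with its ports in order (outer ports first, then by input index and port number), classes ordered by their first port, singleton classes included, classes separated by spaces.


Two ports join when wires chain via w2-identified ports.
composing w1 on (v1, v3), with out.j its own outer ports: {out.1} {out.2} {out.3} {v1.1, v1.2, v1.3, v3.1} {v3.2} {v3.3}
composing w2 on (v1, v3, v2), with out.j its own outer ports: {out.1, out.3, v2.1, v2.2} {out.2} {v1.1, v1.2, v1.3, v3.1} {v2.3} {v3.2} {v3.3}

{out.1, out.3, v2.1, v2.2} {out.2} {v1.1, v1.2, v1.3, v3.1} {v2.3} {v3.2} {v3.3}


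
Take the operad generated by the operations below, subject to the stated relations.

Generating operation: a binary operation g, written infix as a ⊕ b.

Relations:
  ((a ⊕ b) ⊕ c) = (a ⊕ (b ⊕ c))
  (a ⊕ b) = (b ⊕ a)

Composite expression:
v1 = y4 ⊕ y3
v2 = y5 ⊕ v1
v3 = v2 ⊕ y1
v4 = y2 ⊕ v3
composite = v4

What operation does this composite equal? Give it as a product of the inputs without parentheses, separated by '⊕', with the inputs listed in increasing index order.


y1 ⊕ y2 ⊕ y3 ⊕ y4 ⊕ y5

Any arrangement under g is one operation, so sort the y-inputs.
(y4 ⊕ y3) reduces to y4 ⊕ y3
(y5 ⊕ (y4 ⊕ y3)) reduces to y5 ⊕ y4 ⊕ y3
((y5 ⊕ (y4 ⊕ y3)) ⊕ y1) reduces to y5 ⊕ y4 ⊕ y3 ⊕ y1
(y2 ⊕ ((y5 ⊕ (y4 ⊕ y3)) ⊕ y1)) reduces to y2 ⊕ y5 ⊕ y4 ⊕ y3 ⊕ y1
putting the inputs in ascending order: y1 ⊕ y2 ⊕ y3 ⊕ y4 ⊕ y5


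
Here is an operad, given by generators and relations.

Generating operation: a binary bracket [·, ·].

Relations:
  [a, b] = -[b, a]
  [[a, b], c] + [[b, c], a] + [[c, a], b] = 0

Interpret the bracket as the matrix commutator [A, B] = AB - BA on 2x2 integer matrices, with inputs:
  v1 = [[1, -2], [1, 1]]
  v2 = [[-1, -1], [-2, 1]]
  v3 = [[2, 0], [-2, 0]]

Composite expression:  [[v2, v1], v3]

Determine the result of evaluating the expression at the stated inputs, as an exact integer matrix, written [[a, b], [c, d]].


[[-8, -8], [-16, 8]]

[v2, v1] = [[-5, 4], [2, 5]]
[[v2, v1], v3] = [[-8, -8], [-16, 8]]


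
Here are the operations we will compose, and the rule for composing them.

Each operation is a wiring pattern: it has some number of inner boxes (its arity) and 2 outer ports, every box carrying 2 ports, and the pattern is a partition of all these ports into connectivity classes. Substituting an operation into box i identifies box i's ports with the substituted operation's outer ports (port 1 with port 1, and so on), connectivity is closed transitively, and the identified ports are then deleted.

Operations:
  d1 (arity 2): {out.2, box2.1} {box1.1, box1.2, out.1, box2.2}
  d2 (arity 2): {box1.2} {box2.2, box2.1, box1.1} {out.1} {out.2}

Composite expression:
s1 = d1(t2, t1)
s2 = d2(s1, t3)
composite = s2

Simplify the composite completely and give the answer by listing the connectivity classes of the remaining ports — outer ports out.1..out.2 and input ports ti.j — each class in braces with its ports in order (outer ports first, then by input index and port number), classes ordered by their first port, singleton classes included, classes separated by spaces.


Substituting into d2 glues patterns; closure does the rest.
composing d1 on (t2, t1), with out.j its own outer ports: {out.1, t1.2, t2.1, t2.2} {out.2, t1.1}
composing d2 on (t2, t1, t3), with out.j its own outer ports: {out.1} {out.2} {t1.1} {t1.2, t2.1, t2.2, t3.1, t3.2}

{out.1} {out.2} {t1.1} {t1.2, t2.1, t2.2, t3.1, t3.2}


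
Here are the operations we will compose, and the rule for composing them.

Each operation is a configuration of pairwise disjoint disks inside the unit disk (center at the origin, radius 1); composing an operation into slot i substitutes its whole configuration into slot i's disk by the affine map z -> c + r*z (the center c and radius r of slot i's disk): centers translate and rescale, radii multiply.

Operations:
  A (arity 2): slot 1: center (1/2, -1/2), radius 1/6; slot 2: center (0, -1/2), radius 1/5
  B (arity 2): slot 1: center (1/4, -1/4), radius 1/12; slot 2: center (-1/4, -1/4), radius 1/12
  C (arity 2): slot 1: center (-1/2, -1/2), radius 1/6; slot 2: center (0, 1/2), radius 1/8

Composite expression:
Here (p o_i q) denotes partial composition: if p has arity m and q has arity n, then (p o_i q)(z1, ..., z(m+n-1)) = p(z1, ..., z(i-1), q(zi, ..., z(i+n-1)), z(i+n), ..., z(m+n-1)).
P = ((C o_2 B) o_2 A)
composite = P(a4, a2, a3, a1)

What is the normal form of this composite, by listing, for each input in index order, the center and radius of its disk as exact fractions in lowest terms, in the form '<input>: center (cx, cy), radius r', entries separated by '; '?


a1: center (-1/32, 15/32), radius 1/96; a2: center (7/192, 89/192), radius 1/576; a3: center (1/32, 89/192), radius 1/480; a4: center (-1/2, -1/2), radius 1/6

Only the slot chain above each a matters under C; compose those maps.
input a4: composing its 1 substitution step yields center (-1/2, -1/2), radius 1/6
input a2: composing its 3 substitution steps yields center (7/192, 89/192), radius 1/576
input a3: composing its 3 substitution steps yields center (1/32, 89/192), radius 1/480
input a1: composing its 2 substitution steps yields center (-1/32, 15/32), radius 1/96


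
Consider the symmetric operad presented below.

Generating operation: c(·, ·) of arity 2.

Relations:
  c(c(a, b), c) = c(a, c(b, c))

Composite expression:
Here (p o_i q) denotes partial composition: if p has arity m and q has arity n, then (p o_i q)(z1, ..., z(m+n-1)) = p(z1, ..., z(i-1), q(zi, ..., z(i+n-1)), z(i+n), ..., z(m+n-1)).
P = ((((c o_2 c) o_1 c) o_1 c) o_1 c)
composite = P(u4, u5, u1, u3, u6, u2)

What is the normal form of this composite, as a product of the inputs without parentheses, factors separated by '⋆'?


Associativity of c dissolves the nesting; only the u-input order survives.
c(u4, u5) spells out as u4 ⋆ u5
c(c(u4, u5), u1) spells out as u4 ⋆ u5 ⋆ u1
c(c(c(u4, u5), u1), u3) spells out as u4 ⋆ u5 ⋆ u1 ⋆ u3
c(u6, u2) spells out as u6 ⋆ u2
c(c(c(c(u4, u5), u1), u3), c(u6, u2)) spells out as u4 ⋆ u5 ⋆ u1 ⋆ u3 ⋆ u6 ⋆ u2

u4 ⋆ u5 ⋆ u1 ⋆ u3 ⋆ u6 ⋆ u2


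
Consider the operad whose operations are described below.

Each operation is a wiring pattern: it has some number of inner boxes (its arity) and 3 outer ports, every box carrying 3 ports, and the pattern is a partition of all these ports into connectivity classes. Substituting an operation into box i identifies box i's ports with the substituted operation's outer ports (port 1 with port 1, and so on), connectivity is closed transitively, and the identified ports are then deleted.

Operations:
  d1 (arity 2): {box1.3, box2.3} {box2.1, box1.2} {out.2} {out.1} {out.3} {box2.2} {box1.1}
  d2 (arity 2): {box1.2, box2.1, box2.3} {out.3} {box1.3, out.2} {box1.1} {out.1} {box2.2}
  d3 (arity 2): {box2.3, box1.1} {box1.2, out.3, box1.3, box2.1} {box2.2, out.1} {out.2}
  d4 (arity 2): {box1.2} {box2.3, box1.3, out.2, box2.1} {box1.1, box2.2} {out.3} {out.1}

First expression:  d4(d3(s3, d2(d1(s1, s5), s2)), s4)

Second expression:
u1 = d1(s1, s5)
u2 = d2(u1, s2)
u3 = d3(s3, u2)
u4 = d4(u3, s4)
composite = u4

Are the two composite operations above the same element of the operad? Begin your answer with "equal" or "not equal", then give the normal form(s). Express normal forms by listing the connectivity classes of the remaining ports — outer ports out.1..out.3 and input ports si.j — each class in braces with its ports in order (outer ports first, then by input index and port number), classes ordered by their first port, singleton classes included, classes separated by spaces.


The first composite normalizes to {out.1} {out.2, s3.2, s3.3, s4.1, s4.3} {out.3} {s1.1} {s1.2, s5.1} {s1.3, s5.3} {s2.1, s2.3} {s2.2} {s3.1} {s4.2} {s5.2}
The second composite normalizes to {out.1} {out.2, s3.2, s3.3, s4.1, s4.3} {out.3} {s1.1} {s1.2, s5.1} {s1.3, s5.3} {s2.1, s2.3} {s2.2} {s3.1} {s4.2} {s5.2}
The normal forms match — equal.

equal: each reduces to {out.1} {out.2, s3.2, s3.3, s4.1, s4.3} {out.3} {s1.1} {s1.2, s5.1} {s1.3, s5.3} {s2.1, s2.3} {s2.2} {s3.1} {s4.2} {s5.2}


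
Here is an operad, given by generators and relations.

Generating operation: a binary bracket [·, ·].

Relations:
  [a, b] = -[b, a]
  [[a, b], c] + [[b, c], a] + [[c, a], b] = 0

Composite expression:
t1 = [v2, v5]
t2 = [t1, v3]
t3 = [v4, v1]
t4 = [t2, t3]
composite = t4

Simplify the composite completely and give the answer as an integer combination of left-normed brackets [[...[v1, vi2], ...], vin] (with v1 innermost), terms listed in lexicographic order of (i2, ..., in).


[[[[v1, v4], v2], v5], v3] - [[[[v1, v4], v3], v2], v5] + [[[[v1, v4], v3], v5], v2] - [[[[v1, v4], v5], v2], v3]

A multilinear Lie element is pinned by v1-initial words (v1 innermost).
Composite bracket: [[[v2, v5], v3], [v4, v1]]
Expanding via [a, b] = ab - ba: 16 signed words (2^4 = 16).
Words beginning with v1 determine it all:
  word v1v4v2v5v3 has sign +1, contributing +[[[[v1, v4], v2], v5], v3]
  word v1v4v3v2v5 has sign -1, contributing -[[[[v1, v4], v3], v2], v5]
  word v1v4v3v5v2 has sign +1, contributing +[[[[v1, v4], v3], v5], v2]
  word v1v4v5v2v3 has sign -1, contributing -[[[[v1, v4], v5], v2], v3]


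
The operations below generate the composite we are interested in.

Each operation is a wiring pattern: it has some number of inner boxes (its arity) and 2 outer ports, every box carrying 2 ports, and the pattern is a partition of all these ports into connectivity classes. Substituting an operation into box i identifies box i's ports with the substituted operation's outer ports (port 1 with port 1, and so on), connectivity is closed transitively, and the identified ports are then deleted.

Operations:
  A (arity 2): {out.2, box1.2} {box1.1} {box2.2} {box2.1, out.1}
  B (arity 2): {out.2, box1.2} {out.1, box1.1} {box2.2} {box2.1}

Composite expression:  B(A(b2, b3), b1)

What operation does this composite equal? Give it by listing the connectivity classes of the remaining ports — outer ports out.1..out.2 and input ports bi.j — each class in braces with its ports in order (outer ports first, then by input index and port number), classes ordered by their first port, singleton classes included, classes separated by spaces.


{out.1, b3.1} {out.2, b2.2} {b1.1} {b1.2} {b2.1} {b3.2}

After gluing at B, chains via deleted ports link the b-ports.
through A, on inputs (b2, b3): {out.1, b3.1} {out.2, b2.2} {b2.1} {b3.2} (out.j = stage outer ports)
through B, on inputs (b2, b3, b1): {out.1, b3.1} {out.2, b2.2} {b1.1} {b1.2} {b2.1} {b3.2} (out.j = stage outer ports)


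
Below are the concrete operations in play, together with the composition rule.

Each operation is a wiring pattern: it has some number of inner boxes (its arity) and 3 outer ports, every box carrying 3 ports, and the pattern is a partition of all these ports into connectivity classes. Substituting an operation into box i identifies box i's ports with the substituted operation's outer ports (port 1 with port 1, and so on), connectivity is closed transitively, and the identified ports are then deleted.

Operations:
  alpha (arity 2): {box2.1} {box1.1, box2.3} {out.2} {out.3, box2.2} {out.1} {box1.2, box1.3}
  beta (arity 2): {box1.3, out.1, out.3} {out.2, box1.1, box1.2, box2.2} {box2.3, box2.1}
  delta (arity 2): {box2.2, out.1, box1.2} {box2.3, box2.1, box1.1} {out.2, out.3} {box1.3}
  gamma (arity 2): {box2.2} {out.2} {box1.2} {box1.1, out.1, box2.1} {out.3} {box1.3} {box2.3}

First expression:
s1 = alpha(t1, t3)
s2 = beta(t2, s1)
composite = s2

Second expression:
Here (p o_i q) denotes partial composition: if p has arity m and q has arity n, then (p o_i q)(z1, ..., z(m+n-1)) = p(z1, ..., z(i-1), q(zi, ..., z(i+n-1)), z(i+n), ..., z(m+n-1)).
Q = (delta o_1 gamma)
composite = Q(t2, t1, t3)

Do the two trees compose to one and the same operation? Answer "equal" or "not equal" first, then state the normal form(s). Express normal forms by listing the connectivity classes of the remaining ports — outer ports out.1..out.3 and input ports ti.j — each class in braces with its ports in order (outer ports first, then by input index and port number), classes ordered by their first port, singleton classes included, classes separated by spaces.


The first expression, normalized: {out.1, out.3, t2.3} {out.2, t2.1, t2.2} {t1.1, t3.3} {t1.2, t1.3} {t3.1} {t3.2}
The second expression, normalized: {out.1, t3.2} {out.2, out.3} {t1.1, t2.1, t3.1, t3.3} {t1.2} {t1.3} {t2.2} {t2.3}
The normal forms differ: not equal.

not equal: they reduce to {out.1, out.3, t2.3} {out.2, t2.1, t2.2} {t1.1, t3.3} {t1.2, t1.3} {t3.1} {t3.2} and {out.1, t3.2} {out.2, out.3} {t1.1, t2.1, t3.1, t3.3} {t1.2} {t1.3} {t2.2} {t2.3}


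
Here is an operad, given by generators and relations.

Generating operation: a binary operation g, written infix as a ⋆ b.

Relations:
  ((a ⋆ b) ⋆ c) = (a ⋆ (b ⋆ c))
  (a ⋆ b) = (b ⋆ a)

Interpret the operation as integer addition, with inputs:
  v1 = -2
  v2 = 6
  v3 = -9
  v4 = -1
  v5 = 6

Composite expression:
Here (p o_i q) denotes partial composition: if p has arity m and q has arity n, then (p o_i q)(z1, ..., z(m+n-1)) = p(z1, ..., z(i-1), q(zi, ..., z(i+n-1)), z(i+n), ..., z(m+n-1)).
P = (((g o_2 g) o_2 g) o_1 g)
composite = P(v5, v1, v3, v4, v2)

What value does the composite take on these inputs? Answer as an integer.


0

(v5 ⋆ v1) = 4
(v3 ⋆ v4) = -10
((v3 ⋆ v4) ⋆ v2) = -4
((v5 ⋆ v1) ⋆ ((v3 ⋆ v4) ⋆ v2)) = 0


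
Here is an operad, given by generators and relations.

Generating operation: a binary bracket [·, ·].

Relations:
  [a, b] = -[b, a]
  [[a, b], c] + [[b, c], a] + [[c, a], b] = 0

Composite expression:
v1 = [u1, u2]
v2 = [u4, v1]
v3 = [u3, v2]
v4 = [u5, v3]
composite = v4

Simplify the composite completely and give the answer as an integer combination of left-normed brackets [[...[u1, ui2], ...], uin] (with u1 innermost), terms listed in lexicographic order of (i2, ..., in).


-[[[[u1, u2], u4], u3], u5]

Skip Jacobi rewriting: expand, keep u1-initial words, read off terms.
Composite bracket: [u5, [u3, [u4, [u1, u2]]]]
Full expansion: 16 signed words from ab - ba (2^4 = 16).
Collect the words opening with u1:
  u1u2u4u3u5 (sign -1) contributes -[[[[u1, u2], u4], u3], u5]


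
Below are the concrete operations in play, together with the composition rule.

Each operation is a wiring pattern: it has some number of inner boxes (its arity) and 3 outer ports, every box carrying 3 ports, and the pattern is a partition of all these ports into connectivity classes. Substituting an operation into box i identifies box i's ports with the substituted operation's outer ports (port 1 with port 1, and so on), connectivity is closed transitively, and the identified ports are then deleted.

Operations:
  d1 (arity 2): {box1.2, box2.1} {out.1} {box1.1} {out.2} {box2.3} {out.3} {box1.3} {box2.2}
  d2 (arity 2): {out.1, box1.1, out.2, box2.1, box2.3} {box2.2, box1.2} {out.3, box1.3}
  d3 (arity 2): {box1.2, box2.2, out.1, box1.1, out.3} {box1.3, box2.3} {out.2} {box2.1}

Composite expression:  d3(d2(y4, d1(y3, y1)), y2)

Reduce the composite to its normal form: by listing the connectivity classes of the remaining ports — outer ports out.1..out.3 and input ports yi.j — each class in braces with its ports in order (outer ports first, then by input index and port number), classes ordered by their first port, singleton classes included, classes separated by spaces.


{out.1, out.3, y2.2, y4.1} {out.2} {y1.1, y3.2} {y1.2} {y1.3} {y2.1} {y2.3, y4.3} {y3.1} {y3.3} {y4.2}

After gluing at d3, chains via deleted ports link the y-ports.
composing d1 on (y3, y1), with out.j its own outer ports: {out.1} {out.2} {out.3} {y1.1, y3.2} {y1.2} {y1.3} {y3.1} {y3.3}
composing d2 on (y4, y3, y1), with out.j its own outer ports: {out.1, out.2, y4.1} {out.3, y4.3} {y1.1, y3.2} {y1.2} {y1.3} {y3.1} {y3.3} {y4.2}
composing d3 on (y4, y3, y1, y2), with out.j its own outer ports: {out.1, out.3, y2.2, y4.1} {out.2} {y1.1, y3.2} {y1.2} {y1.3} {y2.1} {y2.3, y4.3} {y3.1} {y3.3} {y4.2}


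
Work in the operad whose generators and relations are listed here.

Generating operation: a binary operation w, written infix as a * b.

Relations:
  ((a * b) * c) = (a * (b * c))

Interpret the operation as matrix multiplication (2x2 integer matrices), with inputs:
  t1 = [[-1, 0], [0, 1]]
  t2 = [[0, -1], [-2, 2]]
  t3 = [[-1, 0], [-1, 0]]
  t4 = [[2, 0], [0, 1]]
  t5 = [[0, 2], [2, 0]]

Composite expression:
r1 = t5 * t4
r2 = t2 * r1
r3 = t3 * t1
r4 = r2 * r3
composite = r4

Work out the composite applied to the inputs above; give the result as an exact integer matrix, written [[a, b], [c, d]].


(t5 * t4) = [[0, 2], [4, 0]]
(t2 * (t5 * t4)) = [[-4, 0], [8, -4]]
(t3 * t1) = [[1, 0], [1, 0]]
((t2 * (t5 * t4)) * (t3 * t1)) = [[-4, 0], [4, 0]]

[[-4, 0], [4, 0]]


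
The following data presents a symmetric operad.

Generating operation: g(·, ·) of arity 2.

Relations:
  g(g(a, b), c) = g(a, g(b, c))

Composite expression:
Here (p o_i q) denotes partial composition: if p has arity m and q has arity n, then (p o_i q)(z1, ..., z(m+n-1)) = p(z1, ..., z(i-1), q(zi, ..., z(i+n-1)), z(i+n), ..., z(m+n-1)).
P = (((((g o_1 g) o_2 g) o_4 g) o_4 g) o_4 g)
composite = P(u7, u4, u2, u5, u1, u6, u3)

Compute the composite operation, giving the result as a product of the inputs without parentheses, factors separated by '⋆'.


u7 ⋆ u4 ⋆ u2 ⋆ u5 ⋆ u1 ⋆ u6 ⋆ u3

All parenthesizations of g agree; list the u-inputs left to right.
g(u4, u2) spells out as u4 ⋆ u2
g(u7, g(u4, u2)) spells out as u7 ⋆ u4 ⋆ u2
g(u5, u1) spells out as u5 ⋆ u1
g(g(u5, u1), u6) spells out as u5 ⋆ u1 ⋆ u6
g(g(g(u5, u1), u6), u3) spells out as u5 ⋆ u1 ⋆ u6 ⋆ u3
g(g(u7, g(u4, u2)), g(g(g(u5, u1), u6), u3)) spells out as u7 ⋆ u4 ⋆ u2 ⋆ u5 ⋆ u1 ⋆ u6 ⋆ u3


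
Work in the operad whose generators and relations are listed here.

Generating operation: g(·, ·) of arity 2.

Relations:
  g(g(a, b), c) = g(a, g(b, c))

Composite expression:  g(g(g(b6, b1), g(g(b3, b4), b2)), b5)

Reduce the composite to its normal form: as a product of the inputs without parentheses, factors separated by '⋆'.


b6 ⋆ b1 ⋆ b3 ⋆ b4 ⋆ b2 ⋆ b5

Every regrouping of g is equal, so read the b-inputs in written order.
g(b6, b1) unparenthesizes to b6 ⋆ b1
g(b3, b4) unparenthesizes to b3 ⋆ b4
g(g(b3, b4), b2) unparenthesizes to b3 ⋆ b4 ⋆ b2
g(g(b6, b1), g(g(b3, b4), b2)) unparenthesizes to b6 ⋆ b1 ⋆ b3 ⋆ b4 ⋆ b2
g(g(g(b6, b1), g(g(b3, b4), b2)), b5) unparenthesizes to b6 ⋆ b1 ⋆ b3 ⋆ b4 ⋆ b2 ⋆ b5


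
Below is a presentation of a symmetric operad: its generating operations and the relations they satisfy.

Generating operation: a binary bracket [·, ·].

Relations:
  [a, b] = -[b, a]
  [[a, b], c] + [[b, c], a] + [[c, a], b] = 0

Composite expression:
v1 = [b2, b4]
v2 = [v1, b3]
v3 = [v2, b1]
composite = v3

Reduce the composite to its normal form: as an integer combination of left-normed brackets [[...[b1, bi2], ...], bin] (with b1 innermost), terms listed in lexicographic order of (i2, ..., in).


-[[[b1, b2], b4], b3] + [[[b1, b3], b2], b4] - [[[b1, b3], b4], b2] + [[[b1, b4], b2], b3]
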